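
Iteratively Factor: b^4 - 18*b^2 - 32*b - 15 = (b + 1)*(b^3 - b^2 - 17*b - 15) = (b + 1)*(b + 3)*(b^2 - 4*b - 5) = (b + 1)^2*(b + 3)*(b - 5)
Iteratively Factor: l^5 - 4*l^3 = (l + 2)*(l^4 - 2*l^3) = l*(l + 2)*(l^3 - 2*l^2) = l^2*(l + 2)*(l^2 - 2*l) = l^2*(l - 2)*(l + 2)*(l)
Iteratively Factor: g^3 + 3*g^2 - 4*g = (g)*(g^2 + 3*g - 4) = g*(g - 1)*(g + 4)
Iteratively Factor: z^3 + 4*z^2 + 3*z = (z)*(z^2 + 4*z + 3) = z*(z + 3)*(z + 1)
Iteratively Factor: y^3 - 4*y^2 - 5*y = (y)*(y^2 - 4*y - 5) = y*(y + 1)*(y - 5)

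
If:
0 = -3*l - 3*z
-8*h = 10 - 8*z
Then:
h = z - 5/4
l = -z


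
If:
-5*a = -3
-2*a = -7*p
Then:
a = 3/5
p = 6/35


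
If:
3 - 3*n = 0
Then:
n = 1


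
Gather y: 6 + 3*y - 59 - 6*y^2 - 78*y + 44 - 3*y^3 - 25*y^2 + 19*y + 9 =-3*y^3 - 31*y^2 - 56*y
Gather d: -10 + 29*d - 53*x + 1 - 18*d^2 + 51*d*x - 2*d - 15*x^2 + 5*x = -18*d^2 + d*(51*x + 27) - 15*x^2 - 48*x - 9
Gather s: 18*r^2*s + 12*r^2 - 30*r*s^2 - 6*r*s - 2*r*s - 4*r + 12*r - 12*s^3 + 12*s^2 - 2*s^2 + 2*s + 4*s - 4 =12*r^2 + 8*r - 12*s^3 + s^2*(10 - 30*r) + s*(18*r^2 - 8*r + 6) - 4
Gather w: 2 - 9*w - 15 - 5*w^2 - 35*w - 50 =-5*w^2 - 44*w - 63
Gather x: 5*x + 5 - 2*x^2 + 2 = -2*x^2 + 5*x + 7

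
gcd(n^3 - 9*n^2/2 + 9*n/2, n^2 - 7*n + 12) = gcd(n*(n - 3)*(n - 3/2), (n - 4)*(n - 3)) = n - 3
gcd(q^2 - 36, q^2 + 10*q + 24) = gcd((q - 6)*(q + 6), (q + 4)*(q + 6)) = q + 6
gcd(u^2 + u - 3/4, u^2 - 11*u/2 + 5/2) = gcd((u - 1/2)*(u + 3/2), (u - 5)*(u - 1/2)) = u - 1/2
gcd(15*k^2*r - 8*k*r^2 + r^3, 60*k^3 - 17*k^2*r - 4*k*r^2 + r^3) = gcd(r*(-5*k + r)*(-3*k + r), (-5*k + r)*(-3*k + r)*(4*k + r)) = 15*k^2 - 8*k*r + r^2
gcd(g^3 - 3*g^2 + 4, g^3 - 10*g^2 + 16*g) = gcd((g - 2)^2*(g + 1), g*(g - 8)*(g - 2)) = g - 2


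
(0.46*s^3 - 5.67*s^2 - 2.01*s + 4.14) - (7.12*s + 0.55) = 0.46*s^3 - 5.67*s^2 - 9.13*s + 3.59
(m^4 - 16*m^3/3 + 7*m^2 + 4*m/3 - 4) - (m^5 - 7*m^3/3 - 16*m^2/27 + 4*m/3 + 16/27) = -m^5 + m^4 - 3*m^3 + 205*m^2/27 - 124/27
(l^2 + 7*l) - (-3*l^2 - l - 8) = 4*l^2 + 8*l + 8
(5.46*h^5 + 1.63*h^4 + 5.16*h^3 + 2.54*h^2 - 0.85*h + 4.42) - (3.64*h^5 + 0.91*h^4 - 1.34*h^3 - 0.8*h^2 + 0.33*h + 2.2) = 1.82*h^5 + 0.72*h^4 + 6.5*h^3 + 3.34*h^2 - 1.18*h + 2.22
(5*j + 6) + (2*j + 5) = 7*j + 11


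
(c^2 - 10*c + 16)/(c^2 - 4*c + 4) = (c - 8)/(c - 2)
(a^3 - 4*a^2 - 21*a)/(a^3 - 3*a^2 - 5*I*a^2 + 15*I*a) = (a^2 - 4*a - 21)/(a^2 - 3*a - 5*I*a + 15*I)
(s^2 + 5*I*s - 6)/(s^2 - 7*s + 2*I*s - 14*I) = (s + 3*I)/(s - 7)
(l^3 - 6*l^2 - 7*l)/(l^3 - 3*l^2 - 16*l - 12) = l*(l - 7)/(l^2 - 4*l - 12)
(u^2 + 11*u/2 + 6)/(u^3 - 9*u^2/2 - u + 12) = (u + 4)/(u^2 - 6*u + 8)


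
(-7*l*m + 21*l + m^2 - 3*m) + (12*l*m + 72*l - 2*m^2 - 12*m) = 5*l*m + 93*l - m^2 - 15*m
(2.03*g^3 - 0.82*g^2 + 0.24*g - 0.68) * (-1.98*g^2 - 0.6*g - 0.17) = -4.0194*g^5 + 0.4056*g^4 - 0.3283*g^3 + 1.3418*g^2 + 0.3672*g + 0.1156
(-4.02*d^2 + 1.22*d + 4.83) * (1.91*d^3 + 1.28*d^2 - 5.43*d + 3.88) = -7.6782*d^5 - 2.8154*d^4 + 32.6155*d^3 - 16.0398*d^2 - 21.4933*d + 18.7404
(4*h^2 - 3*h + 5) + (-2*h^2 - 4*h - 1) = 2*h^2 - 7*h + 4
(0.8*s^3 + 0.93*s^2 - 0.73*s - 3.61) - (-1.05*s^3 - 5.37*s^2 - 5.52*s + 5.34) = 1.85*s^3 + 6.3*s^2 + 4.79*s - 8.95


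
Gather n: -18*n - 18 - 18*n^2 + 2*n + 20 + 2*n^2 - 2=-16*n^2 - 16*n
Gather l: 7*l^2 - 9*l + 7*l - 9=7*l^2 - 2*l - 9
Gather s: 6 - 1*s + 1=7 - s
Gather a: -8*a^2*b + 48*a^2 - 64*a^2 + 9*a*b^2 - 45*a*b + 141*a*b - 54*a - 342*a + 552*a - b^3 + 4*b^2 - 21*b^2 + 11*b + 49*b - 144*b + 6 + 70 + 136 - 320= a^2*(-8*b - 16) + a*(9*b^2 + 96*b + 156) - b^3 - 17*b^2 - 84*b - 108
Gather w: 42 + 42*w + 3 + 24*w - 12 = 66*w + 33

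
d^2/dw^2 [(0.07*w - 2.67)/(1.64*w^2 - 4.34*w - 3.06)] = ((9.3652 - 0.6888*w)*(-1.64*w^2 + 4.34*w + 3.06) - (0.07*w - 2.67)*(3.28*w - 4.34)*(6.56*w - 8.68))/(-1.64*w^2 + 4.34*w + 3.06)^3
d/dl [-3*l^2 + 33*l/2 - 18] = 33/2 - 6*l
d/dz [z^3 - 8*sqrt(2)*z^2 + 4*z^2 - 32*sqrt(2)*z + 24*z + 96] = 3*z^2 - 16*sqrt(2)*z + 8*z - 32*sqrt(2) + 24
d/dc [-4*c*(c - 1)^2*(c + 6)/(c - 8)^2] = 8*(-c^4 + 14*c^3 + 48*c^2 - 85*c + 24)/(c^3 - 24*c^2 + 192*c - 512)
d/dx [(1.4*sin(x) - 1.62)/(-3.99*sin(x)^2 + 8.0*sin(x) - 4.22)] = (5.586*sin(x)^2 - 12.9276*sin(x) + 7.052)*cos(x)/(15.9201*sin(x)^4 - 63.84*sin(x)^3 + 97.6756*sin(x)^2 - 67.52*sin(x) + 17.8084)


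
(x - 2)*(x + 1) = x^2 - x - 2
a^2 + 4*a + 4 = (a + 2)^2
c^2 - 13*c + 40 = (c - 8)*(c - 5)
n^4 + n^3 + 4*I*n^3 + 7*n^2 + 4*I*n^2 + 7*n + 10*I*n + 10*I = (n + 1)*(n - 2*I)*(n + I)*(n + 5*I)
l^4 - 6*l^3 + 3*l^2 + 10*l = l*(l - 5)*(l - 2)*(l + 1)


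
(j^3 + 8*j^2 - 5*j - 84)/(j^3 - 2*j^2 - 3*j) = (j^2 + 11*j + 28)/(j*(j + 1))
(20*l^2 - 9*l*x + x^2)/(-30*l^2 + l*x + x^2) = (-4*l + x)/(6*l + x)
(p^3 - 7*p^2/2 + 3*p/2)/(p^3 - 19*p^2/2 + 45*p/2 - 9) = p/(p - 6)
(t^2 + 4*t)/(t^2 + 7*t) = (t + 4)/(t + 7)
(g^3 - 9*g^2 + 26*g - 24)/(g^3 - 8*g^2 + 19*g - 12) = (g - 2)/(g - 1)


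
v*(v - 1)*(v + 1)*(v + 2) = v^4 + 2*v^3 - v^2 - 2*v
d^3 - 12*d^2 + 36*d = d*(d - 6)^2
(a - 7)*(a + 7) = a^2 - 49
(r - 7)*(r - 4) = r^2 - 11*r + 28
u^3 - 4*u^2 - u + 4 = (u - 4)*(u - 1)*(u + 1)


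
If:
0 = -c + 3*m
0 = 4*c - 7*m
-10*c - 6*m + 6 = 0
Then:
No Solution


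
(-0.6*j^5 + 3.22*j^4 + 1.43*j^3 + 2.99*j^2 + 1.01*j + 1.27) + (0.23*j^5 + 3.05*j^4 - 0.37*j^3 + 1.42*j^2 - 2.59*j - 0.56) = -0.37*j^5 + 6.27*j^4 + 1.06*j^3 + 4.41*j^2 - 1.58*j + 0.71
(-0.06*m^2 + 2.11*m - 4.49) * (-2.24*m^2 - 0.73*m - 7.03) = 0.1344*m^4 - 4.6826*m^3 + 8.9391*m^2 - 11.5556*m + 31.5647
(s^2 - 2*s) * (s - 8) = s^3 - 10*s^2 + 16*s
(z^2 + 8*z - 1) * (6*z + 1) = 6*z^3 + 49*z^2 + 2*z - 1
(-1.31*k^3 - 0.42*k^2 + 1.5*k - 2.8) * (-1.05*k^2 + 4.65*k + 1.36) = 1.3755*k^5 - 5.6505*k^4 - 5.3096*k^3 + 9.3438*k^2 - 10.98*k - 3.808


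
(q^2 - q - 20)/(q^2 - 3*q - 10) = (q + 4)/(q + 2)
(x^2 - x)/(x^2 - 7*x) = (x - 1)/(x - 7)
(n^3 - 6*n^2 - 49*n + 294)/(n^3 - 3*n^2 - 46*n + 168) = (n - 7)/(n - 4)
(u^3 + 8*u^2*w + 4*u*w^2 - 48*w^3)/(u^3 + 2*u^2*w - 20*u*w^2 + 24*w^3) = (u + 4*w)/(u - 2*w)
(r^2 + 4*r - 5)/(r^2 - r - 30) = (r - 1)/(r - 6)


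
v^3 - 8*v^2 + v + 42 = (v - 7)*(v - 3)*(v + 2)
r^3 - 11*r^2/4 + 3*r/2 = r*(r - 2)*(r - 3/4)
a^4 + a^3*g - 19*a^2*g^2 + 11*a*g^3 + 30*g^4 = (a - 3*g)*(a - 2*g)*(a + g)*(a + 5*g)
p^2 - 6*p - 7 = (p - 7)*(p + 1)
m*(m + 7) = m^2 + 7*m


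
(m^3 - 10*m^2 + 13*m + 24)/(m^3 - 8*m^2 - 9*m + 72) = (m + 1)/(m + 3)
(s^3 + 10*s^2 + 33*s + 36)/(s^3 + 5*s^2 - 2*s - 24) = (s + 3)/(s - 2)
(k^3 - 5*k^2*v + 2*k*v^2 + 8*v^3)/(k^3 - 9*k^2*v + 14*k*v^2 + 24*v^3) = (-k + 2*v)/(-k + 6*v)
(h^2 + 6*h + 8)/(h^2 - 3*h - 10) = (h + 4)/(h - 5)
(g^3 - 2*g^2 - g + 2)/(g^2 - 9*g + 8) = (g^2 - g - 2)/(g - 8)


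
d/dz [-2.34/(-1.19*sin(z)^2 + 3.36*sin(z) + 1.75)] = (7.8624 - 5.5692*sin(z))*cos(z)/(-1.19*sin(z)^2 + 3.36*sin(z) + 1.75)^2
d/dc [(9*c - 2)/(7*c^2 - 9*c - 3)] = (-63*c^2 + 28*c - 45)/(49*c^4 - 126*c^3 + 39*c^2 + 54*c + 9)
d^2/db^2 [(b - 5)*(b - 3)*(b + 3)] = 6*b - 10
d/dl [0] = 0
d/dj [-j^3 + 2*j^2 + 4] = j*(4 - 3*j)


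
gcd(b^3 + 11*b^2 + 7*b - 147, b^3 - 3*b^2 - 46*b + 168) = b + 7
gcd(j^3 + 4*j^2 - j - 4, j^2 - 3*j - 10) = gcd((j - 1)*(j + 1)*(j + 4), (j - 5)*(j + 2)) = 1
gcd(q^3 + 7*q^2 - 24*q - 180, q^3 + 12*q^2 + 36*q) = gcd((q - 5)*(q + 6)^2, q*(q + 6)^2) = q^2 + 12*q + 36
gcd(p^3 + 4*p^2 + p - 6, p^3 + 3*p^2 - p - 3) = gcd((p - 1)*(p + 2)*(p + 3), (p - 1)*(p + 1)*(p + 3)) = p^2 + 2*p - 3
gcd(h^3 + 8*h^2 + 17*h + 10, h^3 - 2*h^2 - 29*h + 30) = h + 5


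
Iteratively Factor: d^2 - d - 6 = (d + 2)*(d - 3)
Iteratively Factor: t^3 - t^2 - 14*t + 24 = (t - 2)*(t^2 + t - 12) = (t - 3)*(t - 2)*(t + 4)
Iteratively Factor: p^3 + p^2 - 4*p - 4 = (p + 1)*(p^2 - 4) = (p - 2)*(p + 1)*(p + 2)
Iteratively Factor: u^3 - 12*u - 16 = (u - 4)*(u^2 + 4*u + 4) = (u - 4)*(u + 2)*(u + 2)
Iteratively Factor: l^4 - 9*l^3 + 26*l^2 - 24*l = (l - 2)*(l^3 - 7*l^2 + 12*l) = l*(l - 2)*(l^2 - 7*l + 12) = l*(l - 4)*(l - 2)*(l - 3)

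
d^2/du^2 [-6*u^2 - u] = -12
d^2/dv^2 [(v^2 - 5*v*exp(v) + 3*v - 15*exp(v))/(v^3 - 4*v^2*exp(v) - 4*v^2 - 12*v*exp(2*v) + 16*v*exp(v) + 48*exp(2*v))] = (2*((v^2 - 5*v*exp(v) + 3*v - 15*exp(v))*(2*v^2*exp(v) + 24*v*exp(2*v) - 3*v - 72*exp(2*v) - 12*exp(v) + 4) + (5*v*exp(v) - 2*v + 20*exp(v) - 3)*(-4*v^2*exp(v) + 3*v^2 - 24*v*exp(2*v) + 8*v*exp(v) - 8*v + 84*exp(2*v) + 16*exp(v)))*(v^3 - 4*v^2*exp(v) - 4*v^2 - 12*v*exp(2*v) + 16*v*exp(v) + 48*exp(2*v)) + (-5*v*exp(v) - 25*exp(v) + 2)*(v^3 - 4*v^2*exp(v) - 4*v^2 - 12*v*exp(2*v) + 16*v*exp(v) + 48*exp(2*v))^2 + 2*(v^2 - 5*v*exp(v) + 3*v - 15*exp(v))*(-4*v^2*exp(v) + 3*v^2 - 24*v*exp(2*v) + 8*v*exp(v) - 8*v + 84*exp(2*v) + 16*exp(v))^2)/(v^3 - 4*v^2*exp(v) - 4*v^2 - 12*v*exp(2*v) + 16*v*exp(v) + 48*exp(2*v))^3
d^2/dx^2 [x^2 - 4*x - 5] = 2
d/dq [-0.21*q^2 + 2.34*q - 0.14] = 2.34 - 0.42*q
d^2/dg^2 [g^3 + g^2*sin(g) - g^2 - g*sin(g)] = -g^2*sin(g) + g*sin(g) + 4*g*cos(g) + 6*g - 2*sqrt(2)*cos(g + pi/4) - 2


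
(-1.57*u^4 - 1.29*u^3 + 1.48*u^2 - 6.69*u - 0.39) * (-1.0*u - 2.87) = 1.57*u^5 + 5.7959*u^4 + 2.2223*u^3 + 2.4424*u^2 + 19.5903*u + 1.1193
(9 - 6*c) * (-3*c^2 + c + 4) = 18*c^3 - 33*c^2 - 15*c + 36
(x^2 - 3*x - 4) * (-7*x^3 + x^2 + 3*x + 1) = -7*x^5 + 22*x^4 + 28*x^3 - 12*x^2 - 15*x - 4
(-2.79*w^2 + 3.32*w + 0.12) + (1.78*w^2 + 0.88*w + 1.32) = -1.01*w^2 + 4.2*w + 1.44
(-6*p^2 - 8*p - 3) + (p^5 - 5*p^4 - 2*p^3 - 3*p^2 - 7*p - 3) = p^5 - 5*p^4 - 2*p^3 - 9*p^2 - 15*p - 6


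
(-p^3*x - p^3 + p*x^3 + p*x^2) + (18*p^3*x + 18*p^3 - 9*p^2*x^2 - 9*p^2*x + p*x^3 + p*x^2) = 17*p^3*x + 17*p^3 - 9*p^2*x^2 - 9*p^2*x + 2*p*x^3 + 2*p*x^2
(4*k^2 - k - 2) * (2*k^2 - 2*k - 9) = 8*k^4 - 10*k^3 - 38*k^2 + 13*k + 18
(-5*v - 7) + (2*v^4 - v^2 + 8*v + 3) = 2*v^4 - v^2 + 3*v - 4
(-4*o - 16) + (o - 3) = -3*o - 19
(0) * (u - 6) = 0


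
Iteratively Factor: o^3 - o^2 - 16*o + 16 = (o - 1)*(o^2 - 16) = (o - 1)*(o + 4)*(o - 4)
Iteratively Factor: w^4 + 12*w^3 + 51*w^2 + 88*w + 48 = (w + 3)*(w^3 + 9*w^2 + 24*w + 16) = (w + 1)*(w + 3)*(w^2 + 8*w + 16) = (w + 1)*(w + 3)*(w + 4)*(w + 4)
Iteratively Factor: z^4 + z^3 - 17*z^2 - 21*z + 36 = (z - 4)*(z^3 + 5*z^2 + 3*z - 9) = (z - 4)*(z + 3)*(z^2 + 2*z - 3) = (z - 4)*(z + 3)^2*(z - 1)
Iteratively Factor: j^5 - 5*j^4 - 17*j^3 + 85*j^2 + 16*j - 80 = (j - 4)*(j^4 - j^3 - 21*j^2 + j + 20) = (j - 4)*(j + 4)*(j^3 - 5*j^2 - j + 5) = (j - 5)*(j - 4)*(j + 4)*(j^2 - 1) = (j - 5)*(j - 4)*(j - 1)*(j + 4)*(j + 1)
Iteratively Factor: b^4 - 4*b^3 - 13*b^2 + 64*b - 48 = (b - 4)*(b^3 - 13*b + 12) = (b - 4)*(b - 3)*(b^2 + 3*b - 4) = (b - 4)*(b - 3)*(b + 4)*(b - 1)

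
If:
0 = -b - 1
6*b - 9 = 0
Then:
No Solution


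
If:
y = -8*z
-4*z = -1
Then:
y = -2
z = 1/4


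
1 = 1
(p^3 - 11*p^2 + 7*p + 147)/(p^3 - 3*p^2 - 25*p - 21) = (p - 7)/(p + 1)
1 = 1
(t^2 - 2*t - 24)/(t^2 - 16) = (t - 6)/(t - 4)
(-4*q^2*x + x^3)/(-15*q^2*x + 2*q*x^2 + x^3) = (-4*q^2 + x^2)/(-15*q^2 + 2*q*x + x^2)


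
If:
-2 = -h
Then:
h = 2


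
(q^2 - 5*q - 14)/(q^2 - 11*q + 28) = (q + 2)/(q - 4)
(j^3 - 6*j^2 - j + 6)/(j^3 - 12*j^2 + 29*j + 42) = (j - 1)/(j - 7)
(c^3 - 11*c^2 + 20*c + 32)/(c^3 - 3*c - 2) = (c^2 - 12*c + 32)/(c^2 - c - 2)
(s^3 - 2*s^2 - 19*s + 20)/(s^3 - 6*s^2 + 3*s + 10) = (s^2 + 3*s - 4)/(s^2 - s - 2)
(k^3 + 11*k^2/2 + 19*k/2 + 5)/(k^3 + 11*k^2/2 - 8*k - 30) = (2*k^2 + 7*k + 5)/(2*k^2 + 7*k - 30)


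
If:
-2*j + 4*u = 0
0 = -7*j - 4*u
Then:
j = 0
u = 0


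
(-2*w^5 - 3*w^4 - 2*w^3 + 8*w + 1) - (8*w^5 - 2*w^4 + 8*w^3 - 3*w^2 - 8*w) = -10*w^5 - w^4 - 10*w^3 + 3*w^2 + 16*w + 1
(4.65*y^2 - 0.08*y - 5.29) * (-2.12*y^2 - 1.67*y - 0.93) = -9.858*y^4 - 7.5959*y^3 + 7.0239*y^2 + 8.9087*y + 4.9197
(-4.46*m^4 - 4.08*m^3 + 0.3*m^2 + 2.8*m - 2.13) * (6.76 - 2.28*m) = 10.1688*m^5 - 20.8472*m^4 - 28.2648*m^3 - 4.356*m^2 + 23.7844*m - 14.3988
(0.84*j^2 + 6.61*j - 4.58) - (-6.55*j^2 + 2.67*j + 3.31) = 7.39*j^2 + 3.94*j - 7.89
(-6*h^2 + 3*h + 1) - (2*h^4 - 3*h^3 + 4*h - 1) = -2*h^4 + 3*h^3 - 6*h^2 - h + 2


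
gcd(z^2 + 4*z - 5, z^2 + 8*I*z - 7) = 1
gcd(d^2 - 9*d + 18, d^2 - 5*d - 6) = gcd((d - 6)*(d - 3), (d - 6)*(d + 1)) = d - 6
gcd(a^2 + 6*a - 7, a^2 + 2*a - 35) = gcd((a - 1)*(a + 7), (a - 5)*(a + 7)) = a + 7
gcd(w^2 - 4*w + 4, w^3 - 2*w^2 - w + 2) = w - 2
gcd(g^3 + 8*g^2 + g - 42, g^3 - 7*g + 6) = g^2 + g - 6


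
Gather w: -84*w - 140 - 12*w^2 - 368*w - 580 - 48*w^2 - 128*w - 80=-60*w^2 - 580*w - 800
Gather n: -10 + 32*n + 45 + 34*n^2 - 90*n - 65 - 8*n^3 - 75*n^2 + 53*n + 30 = -8*n^3 - 41*n^2 - 5*n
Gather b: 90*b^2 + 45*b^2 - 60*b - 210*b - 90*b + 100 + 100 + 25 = 135*b^2 - 360*b + 225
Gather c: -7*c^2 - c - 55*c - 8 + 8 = -7*c^2 - 56*c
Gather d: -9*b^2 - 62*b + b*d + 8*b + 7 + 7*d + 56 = -9*b^2 - 54*b + d*(b + 7) + 63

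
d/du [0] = 0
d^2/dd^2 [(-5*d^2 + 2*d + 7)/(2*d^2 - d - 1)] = 4*(-d^3 + 27*d^2 - 15*d + 7)/(8*d^6 - 12*d^5 - 6*d^4 + 11*d^3 + 3*d^2 - 3*d - 1)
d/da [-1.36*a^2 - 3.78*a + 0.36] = -2.72*a - 3.78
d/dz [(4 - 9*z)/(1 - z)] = -5/(z - 1)^2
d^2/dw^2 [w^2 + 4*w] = 2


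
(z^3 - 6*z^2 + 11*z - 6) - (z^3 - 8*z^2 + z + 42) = 2*z^2 + 10*z - 48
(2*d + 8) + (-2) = 2*d + 6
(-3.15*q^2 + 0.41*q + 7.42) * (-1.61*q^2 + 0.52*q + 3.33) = 5.0715*q^4 - 2.2981*q^3 - 22.2225*q^2 + 5.2237*q + 24.7086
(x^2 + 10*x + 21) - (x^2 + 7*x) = 3*x + 21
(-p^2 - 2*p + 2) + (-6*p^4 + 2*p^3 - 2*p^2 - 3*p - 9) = -6*p^4 + 2*p^3 - 3*p^2 - 5*p - 7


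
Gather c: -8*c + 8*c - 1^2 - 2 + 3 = 0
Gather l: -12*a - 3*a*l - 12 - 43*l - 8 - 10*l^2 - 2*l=-12*a - 10*l^2 + l*(-3*a - 45) - 20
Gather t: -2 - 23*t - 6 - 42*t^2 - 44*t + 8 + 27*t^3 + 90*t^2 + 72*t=27*t^3 + 48*t^2 + 5*t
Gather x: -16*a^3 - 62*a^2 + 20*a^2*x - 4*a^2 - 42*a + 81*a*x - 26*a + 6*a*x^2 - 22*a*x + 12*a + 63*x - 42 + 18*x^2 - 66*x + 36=-16*a^3 - 66*a^2 - 56*a + x^2*(6*a + 18) + x*(20*a^2 + 59*a - 3) - 6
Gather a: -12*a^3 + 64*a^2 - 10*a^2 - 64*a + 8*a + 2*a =-12*a^3 + 54*a^2 - 54*a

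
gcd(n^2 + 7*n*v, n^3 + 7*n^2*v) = n^2 + 7*n*v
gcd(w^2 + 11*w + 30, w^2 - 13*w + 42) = 1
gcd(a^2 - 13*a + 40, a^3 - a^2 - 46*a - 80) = a - 8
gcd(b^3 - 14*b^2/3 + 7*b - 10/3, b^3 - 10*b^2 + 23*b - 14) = b^2 - 3*b + 2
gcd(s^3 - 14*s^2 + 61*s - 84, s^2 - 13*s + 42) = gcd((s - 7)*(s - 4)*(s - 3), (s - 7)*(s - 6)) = s - 7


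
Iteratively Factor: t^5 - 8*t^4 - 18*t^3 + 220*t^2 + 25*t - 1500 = (t - 5)*(t^4 - 3*t^3 - 33*t^2 + 55*t + 300) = (t - 5)*(t + 3)*(t^3 - 6*t^2 - 15*t + 100) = (t - 5)^2*(t + 3)*(t^2 - t - 20) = (t - 5)^2*(t + 3)*(t + 4)*(t - 5)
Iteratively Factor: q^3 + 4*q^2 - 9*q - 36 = (q - 3)*(q^2 + 7*q + 12) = (q - 3)*(q + 4)*(q + 3)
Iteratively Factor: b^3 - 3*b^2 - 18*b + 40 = (b - 5)*(b^2 + 2*b - 8) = (b - 5)*(b - 2)*(b + 4)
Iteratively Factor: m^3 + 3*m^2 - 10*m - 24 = (m - 3)*(m^2 + 6*m + 8) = (m - 3)*(m + 2)*(m + 4)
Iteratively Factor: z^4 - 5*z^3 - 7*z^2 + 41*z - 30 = (z - 5)*(z^3 - 7*z + 6) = (z - 5)*(z - 2)*(z^2 + 2*z - 3) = (z - 5)*(z - 2)*(z + 3)*(z - 1)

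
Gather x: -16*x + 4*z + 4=-16*x + 4*z + 4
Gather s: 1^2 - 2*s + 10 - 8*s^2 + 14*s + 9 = -8*s^2 + 12*s + 20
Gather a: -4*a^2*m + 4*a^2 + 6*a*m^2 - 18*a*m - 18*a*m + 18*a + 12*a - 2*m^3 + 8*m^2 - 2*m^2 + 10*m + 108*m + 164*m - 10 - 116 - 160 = a^2*(4 - 4*m) + a*(6*m^2 - 36*m + 30) - 2*m^3 + 6*m^2 + 282*m - 286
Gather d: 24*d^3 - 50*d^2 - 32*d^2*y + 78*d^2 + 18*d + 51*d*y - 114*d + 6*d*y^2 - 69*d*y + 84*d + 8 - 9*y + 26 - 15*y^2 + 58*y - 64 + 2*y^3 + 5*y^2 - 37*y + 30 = 24*d^3 + d^2*(28 - 32*y) + d*(6*y^2 - 18*y - 12) + 2*y^3 - 10*y^2 + 12*y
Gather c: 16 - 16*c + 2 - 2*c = 18 - 18*c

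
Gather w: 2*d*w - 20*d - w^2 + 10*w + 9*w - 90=-20*d - w^2 + w*(2*d + 19) - 90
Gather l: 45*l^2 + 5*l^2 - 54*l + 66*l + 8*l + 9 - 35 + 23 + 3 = 50*l^2 + 20*l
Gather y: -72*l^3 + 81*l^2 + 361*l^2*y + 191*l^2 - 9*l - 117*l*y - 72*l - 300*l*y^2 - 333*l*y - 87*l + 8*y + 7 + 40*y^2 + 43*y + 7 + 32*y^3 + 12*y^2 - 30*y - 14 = -72*l^3 + 272*l^2 - 168*l + 32*y^3 + y^2*(52 - 300*l) + y*(361*l^2 - 450*l + 21)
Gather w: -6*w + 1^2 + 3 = 4 - 6*w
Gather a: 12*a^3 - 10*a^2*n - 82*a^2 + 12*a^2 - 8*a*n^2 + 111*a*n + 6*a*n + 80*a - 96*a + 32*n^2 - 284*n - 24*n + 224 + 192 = 12*a^3 + a^2*(-10*n - 70) + a*(-8*n^2 + 117*n - 16) + 32*n^2 - 308*n + 416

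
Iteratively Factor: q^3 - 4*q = (q)*(q^2 - 4) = q*(q + 2)*(q - 2)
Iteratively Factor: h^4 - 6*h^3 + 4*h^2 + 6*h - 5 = (h - 1)*(h^3 - 5*h^2 - h + 5) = (h - 1)*(h + 1)*(h^2 - 6*h + 5) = (h - 5)*(h - 1)*(h + 1)*(h - 1)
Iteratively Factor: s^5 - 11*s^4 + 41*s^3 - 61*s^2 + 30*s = (s - 5)*(s^4 - 6*s^3 + 11*s^2 - 6*s) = s*(s - 5)*(s^3 - 6*s^2 + 11*s - 6) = s*(s - 5)*(s - 3)*(s^2 - 3*s + 2) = s*(s - 5)*(s - 3)*(s - 1)*(s - 2)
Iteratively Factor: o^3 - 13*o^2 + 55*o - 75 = (o - 5)*(o^2 - 8*o + 15) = (o - 5)^2*(o - 3)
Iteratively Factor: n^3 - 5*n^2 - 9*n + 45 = (n - 5)*(n^2 - 9) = (n - 5)*(n + 3)*(n - 3)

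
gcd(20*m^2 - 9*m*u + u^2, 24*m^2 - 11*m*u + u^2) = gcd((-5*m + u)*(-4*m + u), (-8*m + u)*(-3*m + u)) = 1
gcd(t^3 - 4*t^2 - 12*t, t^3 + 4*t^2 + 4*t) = t^2 + 2*t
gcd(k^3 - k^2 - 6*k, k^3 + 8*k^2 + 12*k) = k^2 + 2*k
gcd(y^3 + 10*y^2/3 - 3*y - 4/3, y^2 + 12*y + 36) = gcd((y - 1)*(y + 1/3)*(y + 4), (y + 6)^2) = 1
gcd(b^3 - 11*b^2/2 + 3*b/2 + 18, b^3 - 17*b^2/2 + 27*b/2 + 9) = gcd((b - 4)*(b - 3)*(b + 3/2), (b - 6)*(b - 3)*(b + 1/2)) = b - 3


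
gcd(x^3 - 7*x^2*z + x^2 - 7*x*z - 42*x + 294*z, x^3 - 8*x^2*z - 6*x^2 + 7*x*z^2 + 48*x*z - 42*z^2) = x^2 - 7*x*z - 6*x + 42*z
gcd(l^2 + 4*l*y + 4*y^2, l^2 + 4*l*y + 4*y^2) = l^2 + 4*l*y + 4*y^2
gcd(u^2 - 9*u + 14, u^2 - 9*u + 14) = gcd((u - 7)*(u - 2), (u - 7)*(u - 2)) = u^2 - 9*u + 14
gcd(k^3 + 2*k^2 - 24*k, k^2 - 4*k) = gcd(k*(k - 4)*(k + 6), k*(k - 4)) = k^2 - 4*k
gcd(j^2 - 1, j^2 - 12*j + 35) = 1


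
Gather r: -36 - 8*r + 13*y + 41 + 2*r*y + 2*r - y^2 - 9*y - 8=r*(2*y - 6) - y^2 + 4*y - 3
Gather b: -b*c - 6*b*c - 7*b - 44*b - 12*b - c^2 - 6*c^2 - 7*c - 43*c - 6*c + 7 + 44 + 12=b*(-7*c - 63) - 7*c^2 - 56*c + 63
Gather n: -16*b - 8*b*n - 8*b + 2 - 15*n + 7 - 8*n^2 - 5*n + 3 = -24*b - 8*n^2 + n*(-8*b - 20) + 12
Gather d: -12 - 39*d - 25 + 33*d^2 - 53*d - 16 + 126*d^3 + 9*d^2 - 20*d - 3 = 126*d^3 + 42*d^2 - 112*d - 56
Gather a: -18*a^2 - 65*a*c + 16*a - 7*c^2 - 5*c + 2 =-18*a^2 + a*(16 - 65*c) - 7*c^2 - 5*c + 2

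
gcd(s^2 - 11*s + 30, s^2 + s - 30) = s - 5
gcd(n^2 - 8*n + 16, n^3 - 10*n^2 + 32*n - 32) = n^2 - 8*n + 16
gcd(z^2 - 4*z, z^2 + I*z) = z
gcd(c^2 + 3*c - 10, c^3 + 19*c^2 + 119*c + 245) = c + 5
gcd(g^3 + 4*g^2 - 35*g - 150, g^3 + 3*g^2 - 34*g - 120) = g^2 - g - 30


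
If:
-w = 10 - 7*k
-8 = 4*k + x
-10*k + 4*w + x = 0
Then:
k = 24/7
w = 14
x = -152/7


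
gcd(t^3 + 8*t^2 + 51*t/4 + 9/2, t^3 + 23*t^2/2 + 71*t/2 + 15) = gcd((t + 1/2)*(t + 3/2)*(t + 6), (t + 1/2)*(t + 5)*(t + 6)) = t^2 + 13*t/2 + 3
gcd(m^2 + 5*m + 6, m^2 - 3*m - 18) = m + 3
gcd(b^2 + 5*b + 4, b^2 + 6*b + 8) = b + 4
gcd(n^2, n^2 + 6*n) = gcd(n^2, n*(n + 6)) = n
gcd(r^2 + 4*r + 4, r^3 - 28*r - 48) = r + 2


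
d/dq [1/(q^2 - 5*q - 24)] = (5 - 2*q)/(-q^2 + 5*q + 24)^2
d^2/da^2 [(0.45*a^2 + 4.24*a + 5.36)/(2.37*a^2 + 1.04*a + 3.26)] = (7.105427357601e-15*a^4 + 45.412992*a^3 + 159.778764*a^2 - 117.28656*a - 90.415864)/(13.312053*a^6 + 17.524728*a^5 + 62.623458*a^4 + 49.336352*a^3 + 86.140284*a^2 + 33.158112*a + 34.645976)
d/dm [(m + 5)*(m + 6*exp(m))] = m + (m + 5)*(6*exp(m) + 1) + 6*exp(m)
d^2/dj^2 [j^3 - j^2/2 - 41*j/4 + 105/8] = 6*j - 1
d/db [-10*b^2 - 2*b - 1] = -20*b - 2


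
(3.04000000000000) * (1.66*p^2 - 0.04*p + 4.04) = 5.0464*p^2 - 0.1216*p + 12.2816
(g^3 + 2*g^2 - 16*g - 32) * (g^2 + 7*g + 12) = g^5 + 9*g^4 + 10*g^3 - 120*g^2 - 416*g - 384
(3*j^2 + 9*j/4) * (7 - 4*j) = -12*j^3 + 12*j^2 + 63*j/4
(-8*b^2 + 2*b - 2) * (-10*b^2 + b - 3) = 80*b^4 - 28*b^3 + 46*b^2 - 8*b + 6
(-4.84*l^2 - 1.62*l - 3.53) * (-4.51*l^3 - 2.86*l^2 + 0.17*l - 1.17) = 21.8284*l^5 + 21.1486*l^4 + 19.7307*l^3 + 15.4832*l^2 + 1.2953*l + 4.1301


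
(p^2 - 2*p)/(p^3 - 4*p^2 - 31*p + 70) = p/(p^2 - 2*p - 35)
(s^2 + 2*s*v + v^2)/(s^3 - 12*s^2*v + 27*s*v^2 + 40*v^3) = (s + v)/(s^2 - 13*s*v + 40*v^2)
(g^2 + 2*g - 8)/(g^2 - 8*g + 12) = (g + 4)/(g - 6)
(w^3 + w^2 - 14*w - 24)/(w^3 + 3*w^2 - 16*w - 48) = (w + 2)/(w + 4)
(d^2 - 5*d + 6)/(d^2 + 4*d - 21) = (d - 2)/(d + 7)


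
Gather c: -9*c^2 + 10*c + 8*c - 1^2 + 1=-9*c^2 + 18*c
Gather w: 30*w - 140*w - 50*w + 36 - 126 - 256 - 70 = -160*w - 416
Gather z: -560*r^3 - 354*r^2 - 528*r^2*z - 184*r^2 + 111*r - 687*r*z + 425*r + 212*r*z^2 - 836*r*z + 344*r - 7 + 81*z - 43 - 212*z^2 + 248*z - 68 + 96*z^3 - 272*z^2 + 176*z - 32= -560*r^3 - 538*r^2 + 880*r + 96*z^3 + z^2*(212*r - 484) + z*(-528*r^2 - 1523*r + 505) - 150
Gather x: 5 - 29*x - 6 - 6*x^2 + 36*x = -6*x^2 + 7*x - 1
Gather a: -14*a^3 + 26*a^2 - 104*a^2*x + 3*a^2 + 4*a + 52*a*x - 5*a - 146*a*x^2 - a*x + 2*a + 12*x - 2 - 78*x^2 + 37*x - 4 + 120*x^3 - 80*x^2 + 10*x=-14*a^3 + a^2*(29 - 104*x) + a*(-146*x^2 + 51*x + 1) + 120*x^3 - 158*x^2 + 59*x - 6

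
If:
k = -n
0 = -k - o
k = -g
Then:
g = o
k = -o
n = o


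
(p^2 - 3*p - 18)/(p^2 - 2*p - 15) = (p - 6)/(p - 5)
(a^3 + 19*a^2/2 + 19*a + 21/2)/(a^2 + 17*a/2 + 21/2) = a + 1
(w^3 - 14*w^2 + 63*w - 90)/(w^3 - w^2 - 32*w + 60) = (w^2 - 9*w + 18)/(w^2 + 4*w - 12)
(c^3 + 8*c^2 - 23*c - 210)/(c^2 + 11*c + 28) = (c^2 + c - 30)/(c + 4)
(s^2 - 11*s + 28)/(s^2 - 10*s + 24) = (s - 7)/(s - 6)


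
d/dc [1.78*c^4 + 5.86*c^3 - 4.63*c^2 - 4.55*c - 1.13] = 7.12*c^3 + 17.58*c^2 - 9.26*c - 4.55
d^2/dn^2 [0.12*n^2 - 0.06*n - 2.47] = 0.240000000000000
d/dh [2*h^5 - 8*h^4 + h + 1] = 10*h^4 - 32*h^3 + 1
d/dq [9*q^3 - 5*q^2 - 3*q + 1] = 27*q^2 - 10*q - 3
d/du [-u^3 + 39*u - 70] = 39 - 3*u^2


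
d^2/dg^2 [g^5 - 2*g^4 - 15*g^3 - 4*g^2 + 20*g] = 20*g^3 - 24*g^2 - 90*g - 8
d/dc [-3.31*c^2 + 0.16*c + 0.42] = 0.16 - 6.62*c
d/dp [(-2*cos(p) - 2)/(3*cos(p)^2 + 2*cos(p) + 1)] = 2*(3*sin(p)^2 - 6*cos(p) - 4)*sin(p)/(3*cos(p)^2 + 2*cos(p) + 1)^2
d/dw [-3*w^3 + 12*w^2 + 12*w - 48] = -9*w^2 + 24*w + 12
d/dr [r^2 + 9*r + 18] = 2*r + 9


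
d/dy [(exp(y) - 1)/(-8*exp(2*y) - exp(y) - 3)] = (-(1 - exp(y))*(16*exp(y) + 1) - 8*exp(2*y) - exp(y) - 3)*exp(y)/(8*exp(2*y) + exp(y) + 3)^2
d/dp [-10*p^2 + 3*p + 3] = 3 - 20*p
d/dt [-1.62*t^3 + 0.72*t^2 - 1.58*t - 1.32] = -4.86*t^2 + 1.44*t - 1.58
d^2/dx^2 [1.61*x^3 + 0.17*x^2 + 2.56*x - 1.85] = 9.66*x + 0.34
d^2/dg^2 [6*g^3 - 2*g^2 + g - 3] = 36*g - 4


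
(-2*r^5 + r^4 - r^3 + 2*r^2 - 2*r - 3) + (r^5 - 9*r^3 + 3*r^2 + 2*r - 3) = -r^5 + r^4 - 10*r^3 + 5*r^2 - 6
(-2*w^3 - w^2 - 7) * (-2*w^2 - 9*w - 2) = 4*w^5 + 20*w^4 + 13*w^3 + 16*w^2 + 63*w + 14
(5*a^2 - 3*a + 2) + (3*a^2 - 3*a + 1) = 8*a^2 - 6*a + 3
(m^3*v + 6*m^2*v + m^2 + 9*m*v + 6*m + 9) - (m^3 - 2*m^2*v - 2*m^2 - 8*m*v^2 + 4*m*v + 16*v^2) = m^3*v - m^3 + 8*m^2*v + 3*m^2 + 8*m*v^2 + 5*m*v + 6*m - 16*v^2 + 9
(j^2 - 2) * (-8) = 16 - 8*j^2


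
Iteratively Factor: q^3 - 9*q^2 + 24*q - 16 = (q - 4)*(q^2 - 5*q + 4) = (q - 4)^2*(q - 1)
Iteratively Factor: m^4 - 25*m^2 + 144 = (m + 3)*(m^3 - 3*m^2 - 16*m + 48) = (m - 3)*(m + 3)*(m^2 - 16) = (m - 4)*(m - 3)*(m + 3)*(m + 4)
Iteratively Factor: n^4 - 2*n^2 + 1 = (n - 1)*(n^3 + n^2 - n - 1) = (n - 1)*(n + 1)*(n^2 - 1) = (n - 1)*(n + 1)^2*(n - 1)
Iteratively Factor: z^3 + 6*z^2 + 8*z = (z + 4)*(z^2 + 2*z) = (z + 2)*(z + 4)*(z)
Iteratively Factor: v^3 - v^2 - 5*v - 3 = (v + 1)*(v^2 - 2*v - 3) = (v + 1)^2*(v - 3)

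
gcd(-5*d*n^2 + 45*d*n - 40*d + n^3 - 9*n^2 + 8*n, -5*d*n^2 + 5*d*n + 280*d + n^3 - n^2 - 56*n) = 5*d*n - 40*d - n^2 + 8*n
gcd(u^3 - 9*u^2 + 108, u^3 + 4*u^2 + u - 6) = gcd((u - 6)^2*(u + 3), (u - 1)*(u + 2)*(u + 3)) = u + 3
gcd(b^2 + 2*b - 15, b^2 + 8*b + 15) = b + 5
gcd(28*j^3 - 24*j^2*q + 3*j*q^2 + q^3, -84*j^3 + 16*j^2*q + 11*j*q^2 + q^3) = -14*j^2 + 5*j*q + q^2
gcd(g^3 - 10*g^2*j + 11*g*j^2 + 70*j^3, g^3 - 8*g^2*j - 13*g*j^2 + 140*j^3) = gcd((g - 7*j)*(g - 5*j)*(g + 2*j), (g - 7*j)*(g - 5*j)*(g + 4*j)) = g^2 - 12*g*j + 35*j^2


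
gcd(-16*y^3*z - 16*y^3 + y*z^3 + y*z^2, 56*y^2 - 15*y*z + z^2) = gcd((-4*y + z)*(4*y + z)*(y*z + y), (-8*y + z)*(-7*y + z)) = 1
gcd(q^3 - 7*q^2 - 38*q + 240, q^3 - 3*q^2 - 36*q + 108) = q + 6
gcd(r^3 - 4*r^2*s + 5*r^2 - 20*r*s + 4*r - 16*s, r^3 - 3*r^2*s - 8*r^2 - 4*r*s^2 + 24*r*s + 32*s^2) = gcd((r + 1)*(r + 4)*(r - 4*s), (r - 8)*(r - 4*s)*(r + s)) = r - 4*s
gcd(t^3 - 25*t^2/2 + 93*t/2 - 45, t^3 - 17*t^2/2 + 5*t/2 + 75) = t^2 - 11*t + 30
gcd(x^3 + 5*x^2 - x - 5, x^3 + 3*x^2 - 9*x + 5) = x^2 + 4*x - 5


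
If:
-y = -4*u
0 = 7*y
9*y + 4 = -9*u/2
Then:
No Solution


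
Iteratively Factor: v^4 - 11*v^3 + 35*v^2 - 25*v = (v - 5)*(v^3 - 6*v^2 + 5*v) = (v - 5)^2*(v^2 - v) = (v - 5)^2*(v - 1)*(v)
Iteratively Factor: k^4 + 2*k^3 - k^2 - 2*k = (k - 1)*(k^3 + 3*k^2 + 2*k) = (k - 1)*(k + 1)*(k^2 + 2*k) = k*(k - 1)*(k + 1)*(k + 2)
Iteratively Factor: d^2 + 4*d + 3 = (d + 1)*(d + 3)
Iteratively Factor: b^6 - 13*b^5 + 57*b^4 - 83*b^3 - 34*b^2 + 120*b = (b - 3)*(b^5 - 10*b^4 + 27*b^3 - 2*b^2 - 40*b) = (b - 4)*(b - 3)*(b^4 - 6*b^3 + 3*b^2 + 10*b) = (b - 5)*(b - 4)*(b - 3)*(b^3 - b^2 - 2*b) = (b - 5)*(b - 4)*(b - 3)*(b - 2)*(b^2 + b) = (b - 5)*(b - 4)*(b - 3)*(b - 2)*(b + 1)*(b)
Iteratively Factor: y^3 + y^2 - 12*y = (y - 3)*(y^2 + 4*y) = y*(y - 3)*(y + 4)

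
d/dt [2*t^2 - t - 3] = 4*t - 1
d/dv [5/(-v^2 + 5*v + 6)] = 5*(2*v - 5)/(-v^2 + 5*v + 6)^2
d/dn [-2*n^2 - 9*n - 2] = -4*n - 9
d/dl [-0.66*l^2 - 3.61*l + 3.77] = -1.32*l - 3.61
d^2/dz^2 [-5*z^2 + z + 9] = -10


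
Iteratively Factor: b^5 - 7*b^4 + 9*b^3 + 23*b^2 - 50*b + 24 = (b - 1)*(b^4 - 6*b^3 + 3*b^2 + 26*b - 24) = (b - 4)*(b - 1)*(b^3 - 2*b^2 - 5*b + 6) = (b - 4)*(b - 1)*(b + 2)*(b^2 - 4*b + 3) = (b - 4)*(b - 3)*(b - 1)*(b + 2)*(b - 1)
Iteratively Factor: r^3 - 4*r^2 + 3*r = (r - 1)*(r^2 - 3*r) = (r - 3)*(r - 1)*(r)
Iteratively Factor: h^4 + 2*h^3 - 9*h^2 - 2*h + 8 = (h - 1)*(h^3 + 3*h^2 - 6*h - 8) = (h - 1)*(h + 4)*(h^2 - h - 2) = (h - 1)*(h + 1)*(h + 4)*(h - 2)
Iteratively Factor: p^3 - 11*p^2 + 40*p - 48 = (p - 4)*(p^2 - 7*p + 12) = (p - 4)*(p - 3)*(p - 4)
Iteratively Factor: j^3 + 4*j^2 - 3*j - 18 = (j - 2)*(j^2 + 6*j + 9) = (j - 2)*(j + 3)*(j + 3)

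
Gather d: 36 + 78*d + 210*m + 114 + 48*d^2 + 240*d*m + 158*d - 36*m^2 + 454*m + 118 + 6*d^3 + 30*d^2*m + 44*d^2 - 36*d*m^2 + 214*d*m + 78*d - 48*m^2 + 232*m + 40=6*d^3 + d^2*(30*m + 92) + d*(-36*m^2 + 454*m + 314) - 84*m^2 + 896*m + 308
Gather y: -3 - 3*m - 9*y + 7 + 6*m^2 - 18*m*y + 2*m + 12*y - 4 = 6*m^2 - m + y*(3 - 18*m)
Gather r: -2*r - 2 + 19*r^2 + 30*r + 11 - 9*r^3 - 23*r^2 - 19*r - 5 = -9*r^3 - 4*r^2 + 9*r + 4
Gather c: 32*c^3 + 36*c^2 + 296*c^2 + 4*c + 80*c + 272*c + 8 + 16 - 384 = 32*c^3 + 332*c^2 + 356*c - 360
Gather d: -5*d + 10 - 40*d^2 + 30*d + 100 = -40*d^2 + 25*d + 110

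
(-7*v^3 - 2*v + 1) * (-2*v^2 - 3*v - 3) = 14*v^5 + 21*v^4 + 25*v^3 + 4*v^2 + 3*v - 3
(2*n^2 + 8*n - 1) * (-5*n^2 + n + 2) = -10*n^4 - 38*n^3 + 17*n^2 + 15*n - 2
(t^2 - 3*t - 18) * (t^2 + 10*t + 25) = t^4 + 7*t^3 - 23*t^2 - 255*t - 450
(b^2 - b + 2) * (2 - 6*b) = -6*b^3 + 8*b^2 - 14*b + 4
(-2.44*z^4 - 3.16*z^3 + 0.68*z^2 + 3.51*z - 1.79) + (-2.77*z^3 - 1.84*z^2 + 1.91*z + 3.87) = -2.44*z^4 - 5.93*z^3 - 1.16*z^2 + 5.42*z + 2.08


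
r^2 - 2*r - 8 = (r - 4)*(r + 2)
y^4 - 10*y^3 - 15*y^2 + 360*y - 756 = (y - 7)*(y - 6)*(y - 3)*(y + 6)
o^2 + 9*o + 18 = (o + 3)*(o + 6)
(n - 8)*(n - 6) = n^2 - 14*n + 48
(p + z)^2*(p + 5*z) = p^3 + 7*p^2*z + 11*p*z^2 + 5*z^3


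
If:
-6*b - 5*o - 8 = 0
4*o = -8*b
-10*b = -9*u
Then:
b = 2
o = -4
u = 20/9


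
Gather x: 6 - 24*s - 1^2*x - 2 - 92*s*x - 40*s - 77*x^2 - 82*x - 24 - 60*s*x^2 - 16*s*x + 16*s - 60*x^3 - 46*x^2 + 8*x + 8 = -48*s - 60*x^3 + x^2*(-60*s - 123) + x*(-108*s - 75) - 12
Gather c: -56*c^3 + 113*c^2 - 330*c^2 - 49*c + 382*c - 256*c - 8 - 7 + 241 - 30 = -56*c^3 - 217*c^2 + 77*c + 196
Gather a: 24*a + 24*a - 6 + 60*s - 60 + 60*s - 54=48*a + 120*s - 120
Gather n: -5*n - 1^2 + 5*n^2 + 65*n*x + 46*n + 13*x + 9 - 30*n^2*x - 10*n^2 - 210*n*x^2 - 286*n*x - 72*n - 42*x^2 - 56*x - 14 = n^2*(-30*x - 5) + n*(-210*x^2 - 221*x - 31) - 42*x^2 - 43*x - 6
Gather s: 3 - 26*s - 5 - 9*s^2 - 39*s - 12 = -9*s^2 - 65*s - 14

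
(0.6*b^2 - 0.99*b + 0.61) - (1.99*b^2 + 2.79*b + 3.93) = -1.39*b^2 - 3.78*b - 3.32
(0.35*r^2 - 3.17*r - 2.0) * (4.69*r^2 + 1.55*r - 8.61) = 1.6415*r^4 - 14.3248*r^3 - 17.307*r^2 + 24.1937*r + 17.22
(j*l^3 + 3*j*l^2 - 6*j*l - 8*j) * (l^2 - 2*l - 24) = j*l^5 + j*l^4 - 36*j*l^3 - 68*j*l^2 + 160*j*l + 192*j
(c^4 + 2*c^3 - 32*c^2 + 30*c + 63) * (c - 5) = c^5 - 3*c^4 - 42*c^3 + 190*c^2 - 87*c - 315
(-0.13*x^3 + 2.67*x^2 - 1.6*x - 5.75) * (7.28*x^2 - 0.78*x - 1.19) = -0.9464*x^5 + 19.539*x^4 - 13.5759*x^3 - 43.7893*x^2 + 6.389*x + 6.8425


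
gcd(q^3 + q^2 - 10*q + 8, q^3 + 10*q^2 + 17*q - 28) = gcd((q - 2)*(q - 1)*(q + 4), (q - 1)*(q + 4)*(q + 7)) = q^2 + 3*q - 4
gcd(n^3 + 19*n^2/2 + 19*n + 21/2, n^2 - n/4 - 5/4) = n + 1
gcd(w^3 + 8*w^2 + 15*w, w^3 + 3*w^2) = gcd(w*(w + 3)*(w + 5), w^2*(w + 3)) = w^2 + 3*w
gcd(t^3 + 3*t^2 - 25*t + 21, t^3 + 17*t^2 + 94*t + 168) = t + 7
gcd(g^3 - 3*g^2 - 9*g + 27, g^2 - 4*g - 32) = 1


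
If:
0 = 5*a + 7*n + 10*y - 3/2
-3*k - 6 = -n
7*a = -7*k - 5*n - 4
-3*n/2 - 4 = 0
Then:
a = 38/9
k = -26/9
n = -8/3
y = -17/180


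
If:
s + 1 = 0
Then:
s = -1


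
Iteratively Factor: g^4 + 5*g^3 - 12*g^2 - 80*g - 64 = (g - 4)*(g^3 + 9*g^2 + 24*g + 16) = (g - 4)*(g + 4)*(g^2 + 5*g + 4) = (g - 4)*(g + 1)*(g + 4)*(g + 4)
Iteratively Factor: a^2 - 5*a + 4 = (a - 4)*(a - 1)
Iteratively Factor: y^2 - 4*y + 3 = (y - 1)*(y - 3)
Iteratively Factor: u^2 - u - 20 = (u + 4)*(u - 5)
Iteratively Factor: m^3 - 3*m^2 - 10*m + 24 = (m - 2)*(m^2 - m - 12) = (m - 2)*(m + 3)*(m - 4)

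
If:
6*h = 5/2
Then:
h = 5/12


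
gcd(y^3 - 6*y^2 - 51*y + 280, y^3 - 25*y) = y - 5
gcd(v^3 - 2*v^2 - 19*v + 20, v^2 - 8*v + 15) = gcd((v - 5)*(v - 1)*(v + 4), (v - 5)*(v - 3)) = v - 5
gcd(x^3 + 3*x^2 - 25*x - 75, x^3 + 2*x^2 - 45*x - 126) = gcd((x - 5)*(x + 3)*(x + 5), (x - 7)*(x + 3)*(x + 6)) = x + 3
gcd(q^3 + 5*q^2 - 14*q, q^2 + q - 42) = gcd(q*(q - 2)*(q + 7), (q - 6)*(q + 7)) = q + 7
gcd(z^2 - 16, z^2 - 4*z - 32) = z + 4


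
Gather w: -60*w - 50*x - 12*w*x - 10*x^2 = w*(-12*x - 60) - 10*x^2 - 50*x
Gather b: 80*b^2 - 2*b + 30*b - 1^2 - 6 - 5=80*b^2 + 28*b - 12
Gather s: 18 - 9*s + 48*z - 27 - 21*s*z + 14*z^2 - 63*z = s*(-21*z - 9) + 14*z^2 - 15*z - 9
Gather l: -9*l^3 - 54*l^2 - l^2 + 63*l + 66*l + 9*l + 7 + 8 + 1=-9*l^3 - 55*l^2 + 138*l + 16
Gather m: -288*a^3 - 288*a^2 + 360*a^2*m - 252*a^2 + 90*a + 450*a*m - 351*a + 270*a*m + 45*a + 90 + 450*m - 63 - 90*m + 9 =-288*a^3 - 540*a^2 - 216*a + m*(360*a^2 + 720*a + 360) + 36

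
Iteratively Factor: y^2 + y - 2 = (y - 1)*(y + 2)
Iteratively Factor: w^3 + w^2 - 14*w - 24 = (w - 4)*(w^2 + 5*w + 6) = (w - 4)*(w + 2)*(w + 3)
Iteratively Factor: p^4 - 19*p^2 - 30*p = (p + 3)*(p^3 - 3*p^2 - 10*p) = p*(p + 3)*(p^2 - 3*p - 10) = p*(p + 2)*(p + 3)*(p - 5)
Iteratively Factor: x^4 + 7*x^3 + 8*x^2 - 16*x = (x)*(x^3 + 7*x^2 + 8*x - 16) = x*(x + 4)*(x^2 + 3*x - 4) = x*(x + 4)^2*(x - 1)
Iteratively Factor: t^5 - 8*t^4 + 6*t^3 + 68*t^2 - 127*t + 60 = (t - 5)*(t^4 - 3*t^3 - 9*t^2 + 23*t - 12) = (t - 5)*(t - 4)*(t^3 + t^2 - 5*t + 3) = (t - 5)*(t - 4)*(t - 1)*(t^2 + 2*t - 3) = (t - 5)*(t - 4)*(t - 1)*(t + 3)*(t - 1)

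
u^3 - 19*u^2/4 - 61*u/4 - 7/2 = (u - 7)*(u + 1/4)*(u + 2)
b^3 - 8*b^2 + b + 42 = (b - 7)*(b - 3)*(b + 2)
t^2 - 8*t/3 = t*(t - 8/3)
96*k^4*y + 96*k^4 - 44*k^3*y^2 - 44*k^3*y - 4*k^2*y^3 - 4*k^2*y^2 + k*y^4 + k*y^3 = (-8*k + y)*(-2*k + y)*(6*k + y)*(k*y + k)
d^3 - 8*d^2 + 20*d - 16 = (d - 4)*(d - 2)^2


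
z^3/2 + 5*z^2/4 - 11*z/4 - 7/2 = (z/2 + 1/2)*(z - 2)*(z + 7/2)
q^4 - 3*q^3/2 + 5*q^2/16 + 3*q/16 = q*(q - 1)*(q - 3/4)*(q + 1/4)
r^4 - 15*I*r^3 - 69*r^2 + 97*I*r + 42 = (r - 7*I)*(r - 6*I)*(r - I)^2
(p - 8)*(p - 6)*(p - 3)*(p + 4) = p^4 - 13*p^3 + 22*p^2 + 216*p - 576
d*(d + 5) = d^2 + 5*d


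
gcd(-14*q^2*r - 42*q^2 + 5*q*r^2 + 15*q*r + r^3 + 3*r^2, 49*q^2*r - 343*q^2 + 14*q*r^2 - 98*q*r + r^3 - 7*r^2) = 7*q + r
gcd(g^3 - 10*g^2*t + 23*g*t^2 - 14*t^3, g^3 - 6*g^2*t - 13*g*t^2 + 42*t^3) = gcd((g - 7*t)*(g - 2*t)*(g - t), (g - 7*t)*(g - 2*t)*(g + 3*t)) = g^2 - 9*g*t + 14*t^2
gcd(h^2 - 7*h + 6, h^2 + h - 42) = h - 6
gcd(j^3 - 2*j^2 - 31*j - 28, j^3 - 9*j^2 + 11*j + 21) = j^2 - 6*j - 7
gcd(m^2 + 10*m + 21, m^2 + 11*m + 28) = m + 7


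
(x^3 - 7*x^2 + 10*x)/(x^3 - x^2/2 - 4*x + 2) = 2*x*(x - 5)/(2*x^2 + 3*x - 2)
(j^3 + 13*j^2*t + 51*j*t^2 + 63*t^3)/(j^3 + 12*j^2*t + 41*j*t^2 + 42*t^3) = (j + 3*t)/(j + 2*t)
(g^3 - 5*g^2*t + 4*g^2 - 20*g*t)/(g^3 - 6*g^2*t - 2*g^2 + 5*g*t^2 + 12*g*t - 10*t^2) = g*(-g - 4)/(-g^2 + g*t + 2*g - 2*t)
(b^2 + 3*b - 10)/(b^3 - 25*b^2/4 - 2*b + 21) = 4*(b + 5)/(4*b^2 - 17*b - 42)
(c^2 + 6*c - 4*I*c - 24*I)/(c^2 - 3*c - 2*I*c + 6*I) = (c^2 + c*(6 - 4*I) - 24*I)/(c^2 + c*(-3 - 2*I) + 6*I)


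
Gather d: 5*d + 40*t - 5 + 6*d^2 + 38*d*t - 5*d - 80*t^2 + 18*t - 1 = 6*d^2 + 38*d*t - 80*t^2 + 58*t - 6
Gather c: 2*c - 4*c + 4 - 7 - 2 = -2*c - 5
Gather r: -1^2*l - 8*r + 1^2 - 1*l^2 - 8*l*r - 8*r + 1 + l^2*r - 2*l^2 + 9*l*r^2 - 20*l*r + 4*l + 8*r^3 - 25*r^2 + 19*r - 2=-3*l^2 + 3*l + 8*r^3 + r^2*(9*l - 25) + r*(l^2 - 28*l + 3)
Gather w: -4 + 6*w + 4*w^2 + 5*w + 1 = 4*w^2 + 11*w - 3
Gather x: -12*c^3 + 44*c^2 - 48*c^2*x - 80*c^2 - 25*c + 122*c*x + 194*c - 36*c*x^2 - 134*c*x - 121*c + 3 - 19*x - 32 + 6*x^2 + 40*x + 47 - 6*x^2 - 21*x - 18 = -12*c^3 - 36*c^2 - 36*c*x^2 + 48*c + x*(-48*c^2 - 12*c)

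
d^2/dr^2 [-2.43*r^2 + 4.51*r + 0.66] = -4.86000000000000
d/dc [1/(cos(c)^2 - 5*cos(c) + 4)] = (2*cos(c) - 5)*sin(c)/(cos(c)^2 - 5*cos(c) + 4)^2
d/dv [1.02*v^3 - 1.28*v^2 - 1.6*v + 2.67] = 3.06*v^2 - 2.56*v - 1.6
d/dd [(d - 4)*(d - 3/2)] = 2*d - 11/2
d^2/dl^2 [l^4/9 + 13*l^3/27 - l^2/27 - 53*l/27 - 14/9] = 4*l^2/3 + 26*l/9 - 2/27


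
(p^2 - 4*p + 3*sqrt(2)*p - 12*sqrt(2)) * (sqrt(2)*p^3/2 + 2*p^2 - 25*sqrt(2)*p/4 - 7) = sqrt(2)*p^5/2 - 2*sqrt(2)*p^4 + 5*p^4 - 20*p^3 - sqrt(2)*p^3/4 - 89*p^2/2 + sqrt(2)*p^2 - 21*sqrt(2)*p + 178*p + 84*sqrt(2)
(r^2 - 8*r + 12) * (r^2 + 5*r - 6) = r^4 - 3*r^3 - 34*r^2 + 108*r - 72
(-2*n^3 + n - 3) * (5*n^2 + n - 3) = -10*n^5 - 2*n^4 + 11*n^3 - 14*n^2 - 6*n + 9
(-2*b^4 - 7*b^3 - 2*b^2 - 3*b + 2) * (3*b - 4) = -6*b^5 - 13*b^4 + 22*b^3 - b^2 + 18*b - 8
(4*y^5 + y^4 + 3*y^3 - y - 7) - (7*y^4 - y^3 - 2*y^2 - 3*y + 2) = 4*y^5 - 6*y^4 + 4*y^3 + 2*y^2 + 2*y - 9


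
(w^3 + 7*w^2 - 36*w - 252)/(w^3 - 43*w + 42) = (w + 6)/(w - 1)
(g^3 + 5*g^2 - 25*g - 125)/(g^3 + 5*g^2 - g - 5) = (g^2 - 25)/(g^2 - 1)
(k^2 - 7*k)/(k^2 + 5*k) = (k - 7)/(k + 5)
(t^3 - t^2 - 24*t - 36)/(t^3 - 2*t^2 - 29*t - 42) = (t - 6)/(t - 7)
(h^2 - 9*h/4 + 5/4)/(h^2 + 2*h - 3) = (h - 5/4)/(h + 3)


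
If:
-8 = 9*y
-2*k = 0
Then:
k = 0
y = -8/9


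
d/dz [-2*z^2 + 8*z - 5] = 8 - 4*z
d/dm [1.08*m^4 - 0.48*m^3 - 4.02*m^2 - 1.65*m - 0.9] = 4.32*m^3 - 1.44*m^2 - 8.04*m - 1.65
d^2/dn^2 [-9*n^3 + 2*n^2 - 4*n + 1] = 4 - 54*n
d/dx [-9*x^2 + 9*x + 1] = 9 - 18*x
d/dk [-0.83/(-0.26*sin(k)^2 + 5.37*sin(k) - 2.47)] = (4.4571 - 0.4316*sin(k))*cos(k)/(0.26*sin(k)^2 - 5.37*sin(k) + 2.47)^2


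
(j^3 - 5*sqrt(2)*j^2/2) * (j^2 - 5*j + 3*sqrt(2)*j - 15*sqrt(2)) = j^5 - 5*j^4 + sqrt(2)*j^4/2 - 15*j^3 - 5*sqrt(2)*j^3/2 + 75*j^2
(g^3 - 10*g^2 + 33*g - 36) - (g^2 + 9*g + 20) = g^3 - 11*g^2 + 24*g - 56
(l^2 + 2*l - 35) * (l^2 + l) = l^4 + 3*l^3 - 33*l^2 - 35*l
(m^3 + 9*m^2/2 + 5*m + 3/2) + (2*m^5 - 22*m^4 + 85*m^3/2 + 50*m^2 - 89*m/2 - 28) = 2*m^5 - 22*m^4 + 87*m^3/2 + 109*m^2/2 - 79*m/2 - 53/2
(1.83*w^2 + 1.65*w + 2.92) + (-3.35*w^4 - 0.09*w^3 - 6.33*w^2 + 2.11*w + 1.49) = -3.35*w^4 - 0.09*w^3 - 4.5*w^2 + 3.76*w + 4.41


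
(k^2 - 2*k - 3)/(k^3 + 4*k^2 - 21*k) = (k + 1)/(k*(k + 7))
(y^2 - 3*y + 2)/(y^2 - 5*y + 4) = (y - 2)/(y - 4)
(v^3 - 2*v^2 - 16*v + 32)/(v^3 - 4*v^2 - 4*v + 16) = (v + 4)/(v + 2)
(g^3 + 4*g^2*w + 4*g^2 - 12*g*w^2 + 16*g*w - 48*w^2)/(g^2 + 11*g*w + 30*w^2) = (g^2 - 2*g*w + 4*g - 8*w)/(g + 5*w)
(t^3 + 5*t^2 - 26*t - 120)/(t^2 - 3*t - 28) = (t^2 + t - 30)/(t - 7)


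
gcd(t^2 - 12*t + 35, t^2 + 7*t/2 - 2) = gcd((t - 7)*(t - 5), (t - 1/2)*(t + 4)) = 1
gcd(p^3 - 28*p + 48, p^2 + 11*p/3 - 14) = p + 6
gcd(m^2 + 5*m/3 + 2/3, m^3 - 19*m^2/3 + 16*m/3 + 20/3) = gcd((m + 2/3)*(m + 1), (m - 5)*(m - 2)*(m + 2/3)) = m + 2/3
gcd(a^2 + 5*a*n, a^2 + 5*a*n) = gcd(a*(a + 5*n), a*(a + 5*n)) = a^2 + 5*a*n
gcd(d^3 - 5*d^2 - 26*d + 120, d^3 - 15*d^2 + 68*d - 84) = d - 6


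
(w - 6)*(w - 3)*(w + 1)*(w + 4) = w^4 - 4*w^3 - 23*w^2 + 54*w + 72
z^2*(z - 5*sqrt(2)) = z^3 - 5*sqrt(2)*z^2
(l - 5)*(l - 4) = l^2 - 9*l + 20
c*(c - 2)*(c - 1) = c^3 - 3*c^2 + 2*c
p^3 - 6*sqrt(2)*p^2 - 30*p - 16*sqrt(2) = (p - 8*sqrt(2))*(p + sqrt(2))^2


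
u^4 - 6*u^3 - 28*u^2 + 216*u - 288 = (u - 6)*(u - 4)*(u - 2)*(u + 6)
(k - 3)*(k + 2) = k^2 - k - 6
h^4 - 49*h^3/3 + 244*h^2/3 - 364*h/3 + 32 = (h - 8)*(h - 6)*(h - 2)*(h - 1/3)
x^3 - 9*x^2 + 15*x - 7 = (x - 7)*(x - 1)^2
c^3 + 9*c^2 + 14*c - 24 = (c - 1)*(c + 4)*(c + 6)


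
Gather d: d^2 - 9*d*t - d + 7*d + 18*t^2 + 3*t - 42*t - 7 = d^2 + d*(6 - 9*t) + 18*t^2 - 39*t - 7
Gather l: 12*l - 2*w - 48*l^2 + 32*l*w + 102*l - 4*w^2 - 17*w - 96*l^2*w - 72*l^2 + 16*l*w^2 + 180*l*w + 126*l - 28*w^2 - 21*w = l^2*(-96*w - 120) + l*(16*w^2 + 212*w + 240) - 32*w^2 - 40*w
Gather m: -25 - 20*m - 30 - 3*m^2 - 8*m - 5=-3*m^2 - 28*m - 60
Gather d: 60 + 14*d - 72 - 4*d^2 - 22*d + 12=-4*d^2 - 8*d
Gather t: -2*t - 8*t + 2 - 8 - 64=-10*t - 70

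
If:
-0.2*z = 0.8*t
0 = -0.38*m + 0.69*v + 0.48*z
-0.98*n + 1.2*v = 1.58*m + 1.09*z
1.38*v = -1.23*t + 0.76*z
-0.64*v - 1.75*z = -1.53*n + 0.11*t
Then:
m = 0.00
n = 0.00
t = 0.00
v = 0.00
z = 0.00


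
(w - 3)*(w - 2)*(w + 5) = w^3 - 19*w + 30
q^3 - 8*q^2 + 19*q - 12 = (q - 4)*(q - 3)*(q - 1)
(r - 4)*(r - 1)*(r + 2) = r^3 - 3*r^2 - 6*r + 8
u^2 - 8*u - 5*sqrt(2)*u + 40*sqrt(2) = (u - 8)*(u - 5*sqrt(2))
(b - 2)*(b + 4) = b^2 + 2*b - 8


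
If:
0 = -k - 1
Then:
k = -1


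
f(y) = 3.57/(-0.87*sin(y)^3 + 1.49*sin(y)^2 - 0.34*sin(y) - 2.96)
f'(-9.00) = -1.04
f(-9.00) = -1.42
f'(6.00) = 0.63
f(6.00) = -1.31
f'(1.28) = -0.02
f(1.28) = -1.33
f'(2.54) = 0.19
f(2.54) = -1.26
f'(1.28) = -0.02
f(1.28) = -1.33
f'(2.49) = 0.18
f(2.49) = -1.27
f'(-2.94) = -0.46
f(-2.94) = -1.26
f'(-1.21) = 17.46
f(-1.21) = -5.71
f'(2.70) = 0.18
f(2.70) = -1.23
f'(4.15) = -7.73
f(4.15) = -3.31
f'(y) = 3.57*(2.61*sin(y)^2*cos(y) - 2.98*sin(y)*cos(y) + 0.34*cos(y))/(-0.87*sin(y)^3 + 1.49*sin(y)^2 - 0.34*sin(y) - 2.96)^2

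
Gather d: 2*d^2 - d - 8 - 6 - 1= 2*d^2 - d - 15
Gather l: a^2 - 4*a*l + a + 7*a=a^2 - 4*a*l + 8*a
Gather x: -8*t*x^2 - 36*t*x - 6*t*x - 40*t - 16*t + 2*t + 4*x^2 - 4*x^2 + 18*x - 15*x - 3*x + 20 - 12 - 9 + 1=-8*t*x^2 - 42*t*x - 54*t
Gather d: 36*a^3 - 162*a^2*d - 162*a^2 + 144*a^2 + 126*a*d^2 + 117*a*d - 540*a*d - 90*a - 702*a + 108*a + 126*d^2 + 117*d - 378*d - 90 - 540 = 36*a^3 - 18*a^2 - 684*a + d^2*(126*a + 126) + d*(-162*a^2 - 423*a - 261) - 630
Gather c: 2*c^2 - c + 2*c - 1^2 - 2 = 2*c^2 + c - 3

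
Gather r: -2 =-2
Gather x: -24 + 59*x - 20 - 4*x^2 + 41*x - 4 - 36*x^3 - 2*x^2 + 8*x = -36*x^3 - 6*x^2 + 108*x - 48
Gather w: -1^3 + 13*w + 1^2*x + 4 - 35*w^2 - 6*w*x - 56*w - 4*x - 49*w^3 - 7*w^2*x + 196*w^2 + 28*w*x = -49*w^3 + w^2*(161 - 7*x) + w*(22*x - 43) - 3*x + 3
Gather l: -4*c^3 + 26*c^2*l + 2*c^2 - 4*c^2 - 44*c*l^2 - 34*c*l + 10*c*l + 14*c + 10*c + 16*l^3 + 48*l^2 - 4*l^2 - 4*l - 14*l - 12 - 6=-4*c^3 - 2*c^2 + 24*c + 16*l^3 + l^2*(44 - 44*c) + l*(26*c^2 - 24*c - 18) - 18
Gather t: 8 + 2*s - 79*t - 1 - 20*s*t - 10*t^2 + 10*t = 2*s - 10*t^2 + t*(-20*s - 69) + 7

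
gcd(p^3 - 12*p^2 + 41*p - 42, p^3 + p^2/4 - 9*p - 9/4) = p - 3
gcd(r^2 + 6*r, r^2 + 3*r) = r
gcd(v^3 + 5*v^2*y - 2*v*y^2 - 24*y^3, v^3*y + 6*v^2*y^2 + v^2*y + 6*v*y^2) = 1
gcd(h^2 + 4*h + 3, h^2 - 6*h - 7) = h + 1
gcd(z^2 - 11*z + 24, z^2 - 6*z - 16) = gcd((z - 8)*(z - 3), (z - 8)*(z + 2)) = z - 8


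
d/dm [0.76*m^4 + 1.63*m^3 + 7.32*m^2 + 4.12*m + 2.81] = 3.04*m^3 + 4.89*m^2 + 14.64*m + 4.12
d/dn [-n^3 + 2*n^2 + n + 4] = -3*n^2 + 4*n + 1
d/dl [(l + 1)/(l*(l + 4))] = (-l^2 - 2*l - 4)/(l^2*(l^2 + 8*l + 16))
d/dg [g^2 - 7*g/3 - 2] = 2*g - 7/3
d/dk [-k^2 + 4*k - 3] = 4 - 2*k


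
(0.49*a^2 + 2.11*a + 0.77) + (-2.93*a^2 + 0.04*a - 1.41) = -2.44*a^2 + 2.15*a - 0.64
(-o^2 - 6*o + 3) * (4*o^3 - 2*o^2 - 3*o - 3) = -4*o^5 - 22*o^4 + 27*o^3 + 15*o^2 + 9*o - 9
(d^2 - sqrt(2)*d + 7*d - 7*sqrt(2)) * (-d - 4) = -d^3 - 11*d^2 + sqrt(2)*d^2 - 28*d + 11*sqrt(2)*d + 28*sqrt(2)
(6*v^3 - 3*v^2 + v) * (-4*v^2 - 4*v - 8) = -24*v^5 - 12*v^4 - 40*v^3 + 20*v^2 - 8*v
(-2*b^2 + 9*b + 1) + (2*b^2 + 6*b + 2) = 15*b + 3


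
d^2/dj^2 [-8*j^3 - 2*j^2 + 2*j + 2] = -48*j - 4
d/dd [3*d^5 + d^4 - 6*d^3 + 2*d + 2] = 15*d^4 + 4*d^3 - 18*d^2 + 2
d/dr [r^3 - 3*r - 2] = 3*r^2 - 3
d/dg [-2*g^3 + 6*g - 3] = 6 - 6*g^2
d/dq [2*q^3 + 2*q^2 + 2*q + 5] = 6*q^2 + 4*q + 2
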